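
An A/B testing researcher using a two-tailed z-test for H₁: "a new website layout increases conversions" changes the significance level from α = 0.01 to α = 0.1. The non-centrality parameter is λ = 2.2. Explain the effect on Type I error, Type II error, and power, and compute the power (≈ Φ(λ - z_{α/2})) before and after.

Increasing α from 0.01 to 0.1:
• Type I error rate increases (α is the Type I rate by definition).
• Critical value moves from z_{α/2} = 2.576 to 1.645, so power = Φ(λ - z_{α/2}) goes from Φ(2.2 - 2.576) = 0.353 to Φ(2.2 - 1.645) = 0.711.
• Type II error rate β = 1 - power therefore decreases (0.647 → 0.289).
Appropriate when false negatives are costly — here, discarding a layout that would have improved conversions — lost revenue.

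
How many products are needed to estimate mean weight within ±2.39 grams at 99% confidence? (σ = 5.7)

n = (z*σ/E)² = (2.576×5.7/2.39)² = 37.7 → n = 38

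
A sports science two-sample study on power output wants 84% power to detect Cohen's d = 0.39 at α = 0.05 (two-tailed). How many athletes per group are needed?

z_{α/2} = 1.96, z_β = Φ⁻¹(0.84) = 0.994. For small effect (d = 0.39): n per group = 2(z_{α/2} + z_β)²/d² = 2(1.96 + 0.994)²/0.39² = 114.7 → 115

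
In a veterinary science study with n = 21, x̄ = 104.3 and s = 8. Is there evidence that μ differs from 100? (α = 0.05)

t = (x̄ - μ₀)/(s/√n) = (104.3 - 100)/(8/√21) = 2.463. df = 20, critical t = ±2.086. Reject H₀.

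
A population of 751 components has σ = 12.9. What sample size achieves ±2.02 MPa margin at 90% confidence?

Without FPC: n₀ = (1.645×12.9/2.02)² = 110.359. With FPC: n = n₀N/(n₀+N-1) = 96.3 → n = 97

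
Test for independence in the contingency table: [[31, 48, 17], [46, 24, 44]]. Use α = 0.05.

χ² = 21.488. df = 2, critical = 5.991. Reject H₀. Variables are dependent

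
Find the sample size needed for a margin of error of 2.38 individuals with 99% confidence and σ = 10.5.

n = (z*σ/E)² = (2.576×10.5/2.38)² = 129.2 → n = 130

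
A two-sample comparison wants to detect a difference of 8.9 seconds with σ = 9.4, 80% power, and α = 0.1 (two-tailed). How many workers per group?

n per group = 2(z_α/2 + z_β)²σ²/d² = 2×(1.645 + 0.84)²×9.4²/8.9² = 13.8 → n = 14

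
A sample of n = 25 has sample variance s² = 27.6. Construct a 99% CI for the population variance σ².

df = 24. χ²_{0.005} = 45.559, χ²_{0.995} = 9.886. CI for σ² = ((n-1)s²/χ²_{α/2}, (n-1)s²/χ²_{1-α/2}) = (24·27.6/45.559, 24·27.6/9.886) = (14.54, 67.0)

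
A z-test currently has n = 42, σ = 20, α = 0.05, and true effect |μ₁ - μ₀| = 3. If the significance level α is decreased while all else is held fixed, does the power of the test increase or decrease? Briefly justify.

Power decreases: a smaller α raises the critical value, so less of the H₁ sampling distribution falls in the rejection region.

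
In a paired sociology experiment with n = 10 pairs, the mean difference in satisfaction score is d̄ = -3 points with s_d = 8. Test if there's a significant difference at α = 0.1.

t = d̄/(s_d/√n) = -3/(8/√10) = -1.186. df = 9, critical t = ±1.833. Fail to reject H₀.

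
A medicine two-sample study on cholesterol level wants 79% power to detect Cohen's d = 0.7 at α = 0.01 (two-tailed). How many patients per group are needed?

z_{α/2} = 2.576, z_β = Φ⁻¹(0.79) = 0.806. For medium effect (d = 0.7): n per group = 2(z_{α/2} + z_β)²/d² = 2(2.576 + 0.806)²/0.7² = 46.7 → 47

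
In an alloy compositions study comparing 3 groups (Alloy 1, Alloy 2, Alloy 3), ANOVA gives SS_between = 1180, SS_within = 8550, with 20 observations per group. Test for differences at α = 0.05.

df_between = 2, df_within = 57. F = MS_between/MS_within = 590.0/150.0 = 3.933. F_crit ≈ 3.159. Reject H₀. At least one mean differs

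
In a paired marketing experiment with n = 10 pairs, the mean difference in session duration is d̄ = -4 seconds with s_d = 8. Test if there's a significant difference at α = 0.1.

t = d̄/(s_d/√n) = -4/(8/√10) = -1.581. df = 9, critical t = ±1.833. Fail to reject H₀.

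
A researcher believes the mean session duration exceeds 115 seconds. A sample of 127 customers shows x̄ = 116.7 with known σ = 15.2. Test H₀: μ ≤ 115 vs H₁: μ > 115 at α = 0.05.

z = 1.26. Critical value: 1.645. Fail to reject H₀.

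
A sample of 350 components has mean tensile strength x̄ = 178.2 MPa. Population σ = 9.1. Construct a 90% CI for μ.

CI = x̄ ± z*(σ/√n) = 178.2 ± 1.645(9.1/√350) = 178.2 ± 0.8 = (177.4, 179.0)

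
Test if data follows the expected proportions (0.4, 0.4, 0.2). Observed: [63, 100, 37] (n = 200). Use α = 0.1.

Expected: [80.0, 80.0, 40.0]. χ² = 8.838. df = 2, critical = 4.605. Reject H₀.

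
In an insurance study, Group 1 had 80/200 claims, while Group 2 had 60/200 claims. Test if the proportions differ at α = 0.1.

p̂₁ = 0.4, p̂₂ = 0.3, pooled p̂ = 0.35. z = 2.097. Critical: ±1.645. Reject H₀.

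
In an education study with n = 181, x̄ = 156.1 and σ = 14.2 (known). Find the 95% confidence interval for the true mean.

CI = x̄ ± z*(σ/√n) = 156.1 ± 1.96(14.2/√181) = 156.1 ± 2.07 = (154.03, 158.17)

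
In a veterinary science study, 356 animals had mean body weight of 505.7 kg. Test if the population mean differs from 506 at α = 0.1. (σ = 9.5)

z = (x̄ - μ₀)/(σ/√n) = (505.7 - 506)/(9.5/√356) = -0.596. Critical value: ±1.645. Since |-0.596| ≤ 1.645, Fail to reject H₀.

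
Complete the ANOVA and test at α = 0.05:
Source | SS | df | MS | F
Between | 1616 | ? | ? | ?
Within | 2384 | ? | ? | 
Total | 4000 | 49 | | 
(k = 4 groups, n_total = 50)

df_between = 3, df_within = 46. MS_between = 538.67, MS_within = 51.83. F = 10.394, F_crit ≈ 2.807. Reject H₀.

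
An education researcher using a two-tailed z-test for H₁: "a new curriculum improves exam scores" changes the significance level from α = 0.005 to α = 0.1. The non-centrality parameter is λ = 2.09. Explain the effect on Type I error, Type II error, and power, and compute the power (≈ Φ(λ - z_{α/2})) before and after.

Increasing α from 0.005 to 0.1:
• Type I error rate increases (α is the Type I rate by definition).
• Critical value moves from z_{α/2} = 2.807 to 1.645, so power = Φ(λ - z_{α/2}) goes from Φ(2.09 - 2.807) = 0.237 to Φ(2.09 - 1.645) = 0.672.
• Type II error rate β = 1 - power therefore decreases (0.763 → 0.328).
Appropriate when false negatives are costly — here, keeping the old curriculum when the new one would have helped students.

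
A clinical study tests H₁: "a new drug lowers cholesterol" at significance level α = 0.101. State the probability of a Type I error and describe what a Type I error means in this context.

P(Type I error) = α = 0.101. A Type I error is rejecting H₀ when H₀ is actually true (false positive) — here, concluding that a new drug lowers cholesterol when in fact this is not the case. Consequence: approving an ineffective drug — patients take a useless medication and may skip effective alternatives.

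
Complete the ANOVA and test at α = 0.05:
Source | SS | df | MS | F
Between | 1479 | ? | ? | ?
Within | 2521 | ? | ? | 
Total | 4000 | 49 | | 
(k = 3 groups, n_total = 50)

df_between = 2, df_within = 47. MS_between = 739.5, MS_within = 53.64. F = 13.787, F_crit ≈ 3.195. Reject H₀.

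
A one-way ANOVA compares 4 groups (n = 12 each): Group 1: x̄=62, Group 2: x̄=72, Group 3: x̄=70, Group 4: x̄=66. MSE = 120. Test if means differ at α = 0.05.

Grand mean = 67.5. SS_between = 708.0, MS_between = 236.0. F = 1.967, F_crit ≈ 2.816. Fail to reject H₀.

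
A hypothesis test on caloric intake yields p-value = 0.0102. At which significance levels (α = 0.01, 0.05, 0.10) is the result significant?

p = 0.0102. Significant at: α = 0.05, 0.1.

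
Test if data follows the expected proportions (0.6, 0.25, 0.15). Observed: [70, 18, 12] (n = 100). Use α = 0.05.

Expected: [60.0, 25.0, 15.0]. χ² = 4.227. df = 2, critical = 5.991. Fail to reject H₀.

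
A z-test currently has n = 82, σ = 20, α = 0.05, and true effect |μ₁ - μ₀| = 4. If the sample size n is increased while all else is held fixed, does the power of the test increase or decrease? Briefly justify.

Power increases: a larger n shrinks the standard error σ/√n, moving the sampling distribution under H₁ further from the critical value.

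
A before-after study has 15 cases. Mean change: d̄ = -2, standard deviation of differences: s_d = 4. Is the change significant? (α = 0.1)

t = d̄/(s_d/√n) = -2/(4/√15) = -1.936. df = 14, critical t = ±1.761. Reject H₀.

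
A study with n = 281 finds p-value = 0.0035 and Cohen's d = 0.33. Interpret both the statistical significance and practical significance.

Statistically significant (p = 0.0035 < 0.05). Cohen's d = 0.33 indicates a small effect size. Both statistical and practical significance should be considered.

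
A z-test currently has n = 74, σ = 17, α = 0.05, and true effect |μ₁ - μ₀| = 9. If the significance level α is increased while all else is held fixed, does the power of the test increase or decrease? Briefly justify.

Power increases: a larger α lowers the critical value, so more of the H₁ sampling distribution falls in the rejection region.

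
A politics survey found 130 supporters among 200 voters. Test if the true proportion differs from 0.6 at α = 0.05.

p̂ = 0.65, p₀ = 0.6. z = (p̂ - p₀)/√(p₀(1-p₀)/n) = 1.443. Critical: ±1.96. Fail to reject H₀.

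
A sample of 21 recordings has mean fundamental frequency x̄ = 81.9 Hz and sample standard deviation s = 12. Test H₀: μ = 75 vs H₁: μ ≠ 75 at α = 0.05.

t = (x̄ - μ₀)/(s/√n) = (81.9 - 75)/(12/√21) = 2.635. df = 20, critical t = ±2.086. Reject H₀.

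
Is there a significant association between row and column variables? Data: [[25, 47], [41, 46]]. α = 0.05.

χ² = 2.497. df = 1, critical = 3.841. Fail to reject H₀. No evidence of dependence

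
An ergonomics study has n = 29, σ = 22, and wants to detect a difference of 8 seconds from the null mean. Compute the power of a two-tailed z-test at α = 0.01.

SE = σ/√n = 22/√29 = 4.085. Non-centrality λ = d/SE = 8/4.085 = 1.958. Power ≈ Φ(λ - z_{α/2}) = Φ(1.958 - 2.576) = Φ(-0.618) = 0.268.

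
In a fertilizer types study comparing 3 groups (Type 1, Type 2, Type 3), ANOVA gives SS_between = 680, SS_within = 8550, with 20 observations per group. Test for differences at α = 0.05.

df_between = 2, df_within = 57. F = MS_between/MS_within = 340.0/150.0 = 2.267. F_crit ≈ 3.159. Fail to reject H₀.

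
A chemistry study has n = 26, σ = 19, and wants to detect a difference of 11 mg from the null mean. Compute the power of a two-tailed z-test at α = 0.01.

SE = σ/√n = 19/√26 = 3.726. Non-centrality λ = d/SE = 11/3.726 = 2.952. Power ≈ Φ(λ - z_{α/2}) = Φ(2.952 - 2.576) = Φ(0.376) = 0.647.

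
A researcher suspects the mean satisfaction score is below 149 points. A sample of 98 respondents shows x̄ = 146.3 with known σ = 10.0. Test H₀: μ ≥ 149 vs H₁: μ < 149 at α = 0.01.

z = -2.673. Critical value: -2.33. Reject H₀.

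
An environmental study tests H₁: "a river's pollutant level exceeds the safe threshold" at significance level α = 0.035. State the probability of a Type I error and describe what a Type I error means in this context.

P(Type I error) = α = 0.035. A Type I error is rejecting H₀ when H₀ is actually true (false positive) — here, concluding that a river's pollutant level exceeds the safe threshold when in fact this is not the case. Consequence: shutting down a compliant factory unnecessarily.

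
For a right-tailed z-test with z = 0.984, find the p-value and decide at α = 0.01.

p = P(Z > 0.984) = 1 - Φ(0.984) ≈ 0.1626. Since p ≥ 0.01, fail to reject H₀ (not significant) at α = 0.01.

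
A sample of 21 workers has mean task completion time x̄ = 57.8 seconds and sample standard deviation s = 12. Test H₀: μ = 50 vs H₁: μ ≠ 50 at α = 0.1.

t = (x̄ - μ₀)/(s/√n) = (57.8 - 50)/(12/√21) = 2.979. df = 20, critical t = ±1.725. Reject H₀.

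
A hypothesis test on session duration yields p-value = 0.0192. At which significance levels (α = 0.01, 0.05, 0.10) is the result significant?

p = 0.0192. Significant at: α = 0.05, 0.1.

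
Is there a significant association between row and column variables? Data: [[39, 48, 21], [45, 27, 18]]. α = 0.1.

χ² = 4.944. df = 2, critical = 4.605. Reject H₀. Variables are dependent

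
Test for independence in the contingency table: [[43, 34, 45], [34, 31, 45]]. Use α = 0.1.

χ² = 0.571. df = 2, critical = 4.605. Fail to reject H₀. No evidence of dependence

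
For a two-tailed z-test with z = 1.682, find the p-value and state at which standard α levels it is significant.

p = 2·P(Z > |1.682|) = 2·(1 - Φ(1.682)) ≈ 0.0926. Significant at α = 0.1.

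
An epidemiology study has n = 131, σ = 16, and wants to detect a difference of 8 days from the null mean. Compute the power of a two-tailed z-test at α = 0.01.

SE = σ/√n = 16/√131 = 1.398. Non-centrality λ = d/SE = 8/1.398 = 5.723. Power ≈ Φ(λ - z_{α/2}) = Φ(5.723 - 2.576) = Φ(3.147) = 0.999.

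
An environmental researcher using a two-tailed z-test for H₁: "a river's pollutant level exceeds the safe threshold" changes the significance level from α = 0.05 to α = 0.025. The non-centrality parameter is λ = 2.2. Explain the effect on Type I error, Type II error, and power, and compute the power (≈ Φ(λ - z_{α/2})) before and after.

Decreasing α from 0.05 to 0.025:
• Type I error rate decreases (α is the Type I rate by definition).
• Critical value moves from z_{α/2} = 1.96 to 2.241, so power = Φ(λ - z_{α/2}) goes from Φ(2.2 - 1.96) = 0.595 to Φ(2.2 - 2.241) = 0.484.
• Type II error rate β = 1 - power therefore increases (0.405 → 0.516).
Appropriate when false positives are costly — here, shutting down a compliant factory unnecessarily.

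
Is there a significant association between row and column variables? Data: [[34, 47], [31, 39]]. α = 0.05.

χ² = 0.082. df = 1, critical = 3.841. Fail to reject H₀. No evidence of dependence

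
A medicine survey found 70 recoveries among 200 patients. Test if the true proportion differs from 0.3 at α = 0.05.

p̂ = 0.35, p₀ = 0.3. z = (p̂ - p₀)/√(p₀(1-p₀)/n) = 1.543. Critical: ±1.96. Fail to reject H₀.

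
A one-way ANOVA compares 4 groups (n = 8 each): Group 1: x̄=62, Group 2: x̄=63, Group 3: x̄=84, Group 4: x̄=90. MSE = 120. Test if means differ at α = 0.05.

Grand mean = 74.75. SS_between = 4950.0, MS_between = 1650.0. F = 13.75, F_crit ≈ 2.947. Reject H₀.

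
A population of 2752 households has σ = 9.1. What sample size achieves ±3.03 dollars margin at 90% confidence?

Without FPC: n₀ = (1.645×9.1/3.03)² = 24.408. With FPC: n = n₀N/(n₀+N-1) = 24.2 → n = 25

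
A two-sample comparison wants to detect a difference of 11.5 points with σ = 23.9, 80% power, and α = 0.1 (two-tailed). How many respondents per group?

n per group = 2(z_α/2 + z_β)²σ²/d² = 2×(1.645 + 0.84)²×23.9²/11.5² = 53.3 → n = 54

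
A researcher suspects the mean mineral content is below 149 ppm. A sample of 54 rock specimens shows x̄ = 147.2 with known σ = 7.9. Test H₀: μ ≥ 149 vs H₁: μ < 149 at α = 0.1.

z = -1.674. Critical value: -1.28. Reject H₀.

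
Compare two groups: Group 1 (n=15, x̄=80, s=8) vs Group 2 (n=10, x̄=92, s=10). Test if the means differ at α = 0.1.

Pooled sp = 8.84. t = -3.326, df = 23. Critical t = ±1.714. Reject H₀.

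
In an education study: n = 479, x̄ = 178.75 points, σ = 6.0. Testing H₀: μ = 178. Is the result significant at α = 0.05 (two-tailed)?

z = (178.75 - 178)/(6.0/√479) = 2.736. Since |z| > 1.96, significant at α = 0.05.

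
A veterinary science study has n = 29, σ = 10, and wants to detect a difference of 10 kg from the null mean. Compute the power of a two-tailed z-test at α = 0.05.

SE = σ/√n = 10/√29 = 1.857. Non-centrality λ = d/SE = 10/1.857 = 5.385. Power ≈ Φ(λ - z_{α/2}) = Φ(5.385 - 1.96) = Φ(3.425) = 1.0.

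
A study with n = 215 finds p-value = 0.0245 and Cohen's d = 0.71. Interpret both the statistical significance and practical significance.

Statistically significant (p = 0.0245 < 0.05). Cohen's d = 0.71 indicates a medium effect size. Both statistical and practical significance should be considered.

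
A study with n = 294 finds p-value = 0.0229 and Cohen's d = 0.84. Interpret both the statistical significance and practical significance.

Statistically significant (p = 0.0229 < 0.05). Cohen's d = 0.84 indicates a large effect size. Both statistical and practical significance should be considered.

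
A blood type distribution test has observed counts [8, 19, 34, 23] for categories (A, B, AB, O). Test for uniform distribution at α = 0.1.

Expected = 21 each. χ² = Σ(O-E)²/E = 16.476. df = 3, critical value = 6.251. Reject H₀.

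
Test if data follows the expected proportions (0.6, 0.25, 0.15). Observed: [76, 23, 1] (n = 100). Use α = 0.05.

Expected: [60.0, 25.0, 15.0]. χ² = 17.493. df = 2, critical = 5.991. Reject H₀.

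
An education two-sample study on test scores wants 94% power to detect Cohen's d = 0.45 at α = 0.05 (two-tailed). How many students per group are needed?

z_{α/2} = 1.96, z_β = Φ⁻¹(0.94) = 1.555. For small effect (d = 0.45): n per group = 2(z_{α/2} + z_β)²/d² = 2(1.96 + 1.555)²/0.45² = 122.03 → 123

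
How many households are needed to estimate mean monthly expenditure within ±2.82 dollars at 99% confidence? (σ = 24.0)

n = (z*σ/E)² = (2.576×24.0/2.82)² = 480.6 → n = 481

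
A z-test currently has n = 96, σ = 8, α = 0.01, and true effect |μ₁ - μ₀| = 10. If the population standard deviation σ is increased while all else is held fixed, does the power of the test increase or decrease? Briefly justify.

Power decreases: a larger σ inflates the standard error σ/√n, pulling the sampling distribution under H₁ back toward the critical value.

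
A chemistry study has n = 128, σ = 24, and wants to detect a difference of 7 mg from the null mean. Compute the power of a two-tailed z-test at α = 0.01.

SE = σ/√n = 24/√128 = 2.121. Non-centrality λ = d/SE = 7/2.121 = 3.3. Power ≈ Φ(λ - z_{α/2}) = Φ(3.3 - 2.576) = Φ(0.724) = 0.765.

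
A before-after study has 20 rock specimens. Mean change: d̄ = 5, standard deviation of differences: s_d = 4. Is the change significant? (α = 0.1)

t = d̄/(s_d/√n) = 5/(4/√20) = 5.59. df = 19, critical t = ±1.729. Reject H₀.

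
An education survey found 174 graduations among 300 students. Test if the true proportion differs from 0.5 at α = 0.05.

p̂ = 0.58, p₀ = 0.5. z = (p̂ - p₀)/√(p₀(1-p₀)/n) = 2.771. Critical: ±1.96. Reject H₀.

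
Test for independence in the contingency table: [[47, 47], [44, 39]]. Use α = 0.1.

χ² = 0.16. df = 1, critical = 2.706. Fail to reject H₀. No evidence of dependence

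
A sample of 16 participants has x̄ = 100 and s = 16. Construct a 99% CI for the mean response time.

CI = x̄ ± t*(s/√n) = 100 ± 2.947(16/√16) = (88.21, 111.79)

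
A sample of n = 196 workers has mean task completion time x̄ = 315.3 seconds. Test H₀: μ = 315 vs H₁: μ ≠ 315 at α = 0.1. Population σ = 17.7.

z = (x̄ - μ₀)/(σ/√n) = (315.3 - 315)/(17.7/√196) = 0.237. Critical value: ±1.645. Since |0.237| ≤ 1.645, Fail to reject H₀.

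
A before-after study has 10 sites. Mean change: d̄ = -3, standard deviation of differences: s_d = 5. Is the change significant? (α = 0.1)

t = d̄/(s_d/√n) = -3/(5/√10) = -1.897. df = 9, critical t = ±1.833. Reject H₀.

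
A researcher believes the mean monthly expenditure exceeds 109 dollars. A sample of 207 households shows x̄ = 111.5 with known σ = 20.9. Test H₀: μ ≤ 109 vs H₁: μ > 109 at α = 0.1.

z = 1.721. Critical value: 1.28. Reject H₀.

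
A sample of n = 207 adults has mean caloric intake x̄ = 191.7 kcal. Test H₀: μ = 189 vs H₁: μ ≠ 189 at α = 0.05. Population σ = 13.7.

z = (x̄ - μ₀)/(σ/√n) = (191.7 - 189)/(13.7/√207) = 2.835. Critical value: ±1.96. Since |2.835| > 1.96, Reject H₀.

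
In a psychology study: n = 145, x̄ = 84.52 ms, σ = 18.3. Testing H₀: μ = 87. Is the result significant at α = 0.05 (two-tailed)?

z = (84.52 - 87)/(18.3/√145) = -1.632. Since |z| ≤ 1.96, not significant at α = 0.05.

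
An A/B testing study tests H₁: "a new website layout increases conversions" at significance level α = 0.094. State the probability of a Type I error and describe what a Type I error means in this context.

P(Type I error) = α = 0.094. A Type I error is rejecting H₀ when H₀ is actually true (false positive) — here, concluding that a new website layout increases conversions when in fact this is not the case. Consequence: rolling out a layout that doesn't actually help — wasted engineering effort.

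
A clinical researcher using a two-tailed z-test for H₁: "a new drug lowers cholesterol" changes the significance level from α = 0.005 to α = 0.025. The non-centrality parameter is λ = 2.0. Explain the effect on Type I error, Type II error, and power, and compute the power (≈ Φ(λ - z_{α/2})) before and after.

Increasing α from 0.005 to 0.025:
• Type I error rate increases (α is the Type I rate by definition).
• Critical value moves from z_{α/2} = 2.807 to 2.241, so power = Φ(λ - z_{α/2}) goes from Φ(2.0 - 2.807) = 0.21 to Φ(2.0 - 2.241) = 0.405.
• Type II error rate β = 1 - power therefore decreases (0.79 → 0.595).
Appropriate when false negatives are costly — here, shelving an effective drug — patients miss out on a treatment that would have helped.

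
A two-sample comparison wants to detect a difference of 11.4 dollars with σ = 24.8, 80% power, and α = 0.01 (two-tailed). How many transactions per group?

n per group = 2(z_α/2 + z_β)²σ²/d² = 2×(2.576 + 0.84)²×24.8²/11.4² = 110.4 → n = 111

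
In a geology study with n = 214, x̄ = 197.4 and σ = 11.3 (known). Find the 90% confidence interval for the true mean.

CI = x̄ ± z*(σ/√n) = 197.4 ± 1.645(11.3/√214) = 197.4 ± 1.27 = (196.13, 198.67)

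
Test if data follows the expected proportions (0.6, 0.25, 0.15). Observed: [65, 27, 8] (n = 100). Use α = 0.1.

Expected: [60.0, 25.0, 15.0]. χ² = 3.843. df = 2, critical = 4.605. Fail to reject H₀.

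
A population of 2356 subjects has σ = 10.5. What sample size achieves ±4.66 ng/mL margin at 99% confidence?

Without FPC: n₀ = (2.576×10.5/4.66)² = 33.69. With FPC: n = n₀N/(n₀+N-1) = 33.2 → n = 34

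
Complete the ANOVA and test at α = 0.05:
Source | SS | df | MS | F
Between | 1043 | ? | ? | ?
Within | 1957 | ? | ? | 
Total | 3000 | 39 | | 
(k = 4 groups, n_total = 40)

df_between = 3, df_within = 36. MS_between = 347.67, MS_within = 54.36. F = 6.396, F_crit ≈ 2.866. Reject H₀.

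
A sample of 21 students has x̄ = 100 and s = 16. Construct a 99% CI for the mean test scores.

CI = x̄ ± t*(s/√n) = 100 ± 2.845(16/√21) = (90.07, 109.93)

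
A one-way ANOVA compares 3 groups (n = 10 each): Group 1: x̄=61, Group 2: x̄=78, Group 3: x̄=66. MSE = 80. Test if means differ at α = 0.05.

Grand mean = 68.33. SS_between = 1526.67, MS_between = 763.33. F = 9.542, F_crit ≈ 3.354. Reject H₀.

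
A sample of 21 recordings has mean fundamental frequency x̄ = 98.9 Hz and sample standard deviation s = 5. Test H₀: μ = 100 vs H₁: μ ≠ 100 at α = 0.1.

t = (x̄ - μ₀)/(s/√n) = (98.9 - 100)/(5/√21) = -1.008. df = 20, critical t = ±1.725. Fail to reject H₀.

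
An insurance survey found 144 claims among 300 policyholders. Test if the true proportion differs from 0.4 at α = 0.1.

p̂ = 0.48, p₀ = 0.4. z = (p̂ - p₀)/√(p₀(1-p₀)/n) = 2.828. Critical: ±1.645. Reject H₀.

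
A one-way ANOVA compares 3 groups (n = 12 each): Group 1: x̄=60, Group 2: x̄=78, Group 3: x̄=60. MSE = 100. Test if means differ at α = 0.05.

Grand mean = 66.0. SS_between = 2592.0, MS_between = 1296.0. F = 12.96, F_crit ≈ 3.285. Reject H₀.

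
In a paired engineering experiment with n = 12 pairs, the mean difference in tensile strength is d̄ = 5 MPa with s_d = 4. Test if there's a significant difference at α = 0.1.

t = d̄/(s_d/√n) = 5/(4/√12) = 4.33. df = 11, critical t = ±1.796. Reject H₀.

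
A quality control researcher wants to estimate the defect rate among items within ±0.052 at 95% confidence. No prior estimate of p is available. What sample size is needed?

Conservative approach: use p = 0.5 (maximizes p(1-p) = 0.25). n = z²(0.25)/E² = 1.96²×0.25/0.052² = 355.2 → n = 356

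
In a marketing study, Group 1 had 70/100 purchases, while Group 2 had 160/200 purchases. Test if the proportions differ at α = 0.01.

p̂₁ = 0.7, p̂₂ = 0.8, pooled p̂ = 0.767. z = -1.93. Critical: ±2.576. Fail to reject H₀.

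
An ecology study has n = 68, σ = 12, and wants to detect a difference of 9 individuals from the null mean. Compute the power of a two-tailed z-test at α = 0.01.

SE = σ/√n = 12/√68 = 1.455. Non-centrality λ = d/SE = 9/1.455 = 6.185. Power ≈ Φ(λ - z_{α/2}) = Φ(6.185 - 2.576) = Φ(3.609) = 1.0.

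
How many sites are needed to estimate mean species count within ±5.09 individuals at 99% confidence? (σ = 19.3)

n = (z*σ/E)² = (2.576×19.3/5.09)² = 95.4 → n = 96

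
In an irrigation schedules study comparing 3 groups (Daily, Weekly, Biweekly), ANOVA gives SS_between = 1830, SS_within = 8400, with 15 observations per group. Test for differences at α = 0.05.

df_between = 2, df_within = 42. F = MS_between/MS_within = 915.0/200.0 = 4.575. F_crit ≈ 3.22. Reject H₀. At least one mean differs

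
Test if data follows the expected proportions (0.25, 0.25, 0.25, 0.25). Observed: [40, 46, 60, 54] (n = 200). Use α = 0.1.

Expected: [50.0, 50.0, 50.0, 50.0]. χ² = 4.64. df = 3, critical = 6.251. Fail to reject H₀.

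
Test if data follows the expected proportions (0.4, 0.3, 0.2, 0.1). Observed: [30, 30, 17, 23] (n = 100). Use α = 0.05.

Expected: [40.0, 30.0, 20.0, 10.0]. χ² = 19.85. df = 3, critical = 7.815. Reject H₀.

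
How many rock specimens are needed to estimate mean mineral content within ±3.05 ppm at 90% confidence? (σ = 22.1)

n = (z*σ/E)² = (1.645×22.1/3.05)² = 142.1 → n = 143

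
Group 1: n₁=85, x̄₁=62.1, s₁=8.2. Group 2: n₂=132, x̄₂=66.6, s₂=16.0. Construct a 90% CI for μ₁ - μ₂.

Difference = -4.5. SE = √(8.2²/85 + 16.0²/132) = 1.652. CI = (-7.22, -1.78)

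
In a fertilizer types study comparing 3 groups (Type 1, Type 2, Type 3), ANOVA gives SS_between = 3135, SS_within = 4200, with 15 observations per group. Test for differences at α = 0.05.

df_between = 2, df_within = 42. F = MS_between/MS_within = 1567.5/100.0 = 15.675. F_crit ≈ 3.22. Reject H₀. At least one mean differs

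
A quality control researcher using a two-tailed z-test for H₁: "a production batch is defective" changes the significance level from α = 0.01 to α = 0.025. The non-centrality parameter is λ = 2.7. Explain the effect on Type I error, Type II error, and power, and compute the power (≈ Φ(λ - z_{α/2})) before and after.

Increasing α from 0.01 to 0.025:
• Type I error rate increases (α is the Type I rate by definition).
• Critical value moves from z_{α/2} = 2.576 to 2.241, so power = Φ(λ - z_{α/2}) goes from Φ(2.7 - 2.576) = 0.549 to Φ(2.7 - 2.241) = 0.677.
• Type II error rate β = 1 - power therefore decreases (0.451 → 0.323).
Appropriate when false negatives are costly — here, shipping a defective batch — faulty products reach customers.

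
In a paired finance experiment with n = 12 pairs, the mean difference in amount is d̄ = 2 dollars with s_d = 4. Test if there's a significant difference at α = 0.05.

t = d̄/(s_d/√n) = 2/(4/√12) = 1.732. df = 11, critical t = ±2.201. Fail to reject H₀.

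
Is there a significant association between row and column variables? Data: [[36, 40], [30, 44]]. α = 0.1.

χ² = 0.709. df = 1, critical = 2.706. Fail to reject H₀. No evidence of dependence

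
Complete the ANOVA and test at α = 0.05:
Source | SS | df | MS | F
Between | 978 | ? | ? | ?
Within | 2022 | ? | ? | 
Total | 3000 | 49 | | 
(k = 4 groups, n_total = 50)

df_between = 3, df_within = 46. MS_between = 326.0, MS_within = 43.96. F = 7.416, F_crit ≈ 2.807. Reject H₀.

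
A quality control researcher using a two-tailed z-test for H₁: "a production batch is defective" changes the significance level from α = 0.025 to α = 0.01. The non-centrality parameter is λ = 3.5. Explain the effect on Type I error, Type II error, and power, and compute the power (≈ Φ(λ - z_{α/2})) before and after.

Decreasing α from 0.025 to 0.01:
• Type I error rate decreases (α is the Type I rate by definition).
• Critical value moves from z_{α/2} = 2.241 to 2.576, so power = Φ(λ - z_{α/2}) goes from Φ(3.5 - 2.241) = 0.896 to Φ(3.5 - 2.576) = 0.822.
• Type II error rate β = 1 - power therefore increases (0.104 → 0.178).
Appropriate when false positives are costly — here, scrapping a good batch — wasted material and cost for no reason.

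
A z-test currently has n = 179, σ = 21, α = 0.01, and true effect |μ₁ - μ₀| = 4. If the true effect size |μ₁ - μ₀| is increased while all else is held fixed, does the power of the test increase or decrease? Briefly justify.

Power increases: a larger true effect increases the non-centrality λ = |μ₁ - μ₀|/(σ/√n).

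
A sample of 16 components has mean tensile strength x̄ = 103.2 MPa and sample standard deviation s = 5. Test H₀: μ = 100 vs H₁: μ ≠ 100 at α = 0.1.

t = (x̄ - μ₀)/(s/√n) = (103.2 - 100)/(5/√16) = 2.56. df = 15, critical t = ±1.753. Reject H₀.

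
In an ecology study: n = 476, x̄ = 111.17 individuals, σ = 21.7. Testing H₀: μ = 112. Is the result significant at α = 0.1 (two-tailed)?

z = (111.17 - 112)/(21.7/√476) = -0.834. Since |z| ≤ 1.645, not significant at α = 0.1.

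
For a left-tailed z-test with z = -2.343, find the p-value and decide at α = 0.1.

p = P(Z < -2.343) = Φ(-2.343) ≈ 0.0096. Since p < 0.1, reject H₀ (significant) at α = 0.1.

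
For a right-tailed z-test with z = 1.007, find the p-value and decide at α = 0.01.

p = P(Z > 1.007) = 1 - Φ(1.007) ≈ 0.157. Since p ≥ 0.01, fail to reject H₀ (not significant) at α = 0.01.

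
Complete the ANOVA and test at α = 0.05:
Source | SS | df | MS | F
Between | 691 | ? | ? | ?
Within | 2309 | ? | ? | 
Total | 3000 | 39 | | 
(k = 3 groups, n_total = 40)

df_between = 2, df_within = 37. MS_between = 345.5, MS_within = 62.41. F = 5.536, F_crit ≈ 3.252. Reject H₀.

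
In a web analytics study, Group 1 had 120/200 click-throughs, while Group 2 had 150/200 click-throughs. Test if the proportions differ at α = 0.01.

p̂₁ = 0.6, p̂₂ = 0.75, pooled p̂ = 0.675. z = -3.203. Critical: ±2.576. Reject H₀.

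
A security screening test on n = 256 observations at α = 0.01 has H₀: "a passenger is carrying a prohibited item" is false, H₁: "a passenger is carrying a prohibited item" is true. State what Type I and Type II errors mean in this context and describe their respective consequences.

Type I (false positive): concluding that a passenger is carrying a prohibited item when it is not — detaining an innocent passenger — delay and inconvenience. Type II (false negative): failing to conclude that a passenger is carrying a prohibited item when it is — letting a prohibited item through — security breach. Which is costlier depends on domain priorities and is a judgement call rather than a statistical fact.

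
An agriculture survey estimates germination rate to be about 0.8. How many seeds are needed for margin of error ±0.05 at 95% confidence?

n = z²p(1-p)/E² = 1.96²×0.8×0.2/0.05² = 245.9 → n = 246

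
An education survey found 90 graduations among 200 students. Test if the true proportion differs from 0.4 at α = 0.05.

p̂ = 0.45, p₀ = 0.4. z = (p̂ - p₀)/√(p₀(1-p₀)/n) = 1.443. Critical: ±1.96. Fail to reject H₀.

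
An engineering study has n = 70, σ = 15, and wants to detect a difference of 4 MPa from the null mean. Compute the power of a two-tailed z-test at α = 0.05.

SE = σ/√n = 15/√70 = 1.793. Non-centrality λ = d/SE = 4/1.793 = 2.231. Power ≈ Φ(λ - z_{α/2}) = Φ(2.231 - 1.96) = Φ(0.271) = 0.607.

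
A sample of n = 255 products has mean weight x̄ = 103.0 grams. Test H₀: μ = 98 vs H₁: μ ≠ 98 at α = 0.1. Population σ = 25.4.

z = (x̄ - μ₀)/(σ/√n) = (103.0 - 98)/(25.4/√255) = 3.143. Critical value: ±1.645. Since |3.143| > 1.645, Reject H₀.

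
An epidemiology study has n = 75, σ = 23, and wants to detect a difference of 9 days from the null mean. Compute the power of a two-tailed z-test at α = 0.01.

SE = σ/√n = 23/√75 = 2.656. Non-centrality λ = d/SE = 9/2.656 = 3.389. Power ≈ Φ(λ - z_{α/2}) = Φ(3.389 - 2.576) = Φ(0.813) = 0.792.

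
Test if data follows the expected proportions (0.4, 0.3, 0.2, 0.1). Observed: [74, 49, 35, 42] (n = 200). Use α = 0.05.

Expected: [80.0, 60.0, 40.0, 20.0]. χ² = 27.292. df = 3, critical = 7.815. Reject H₀.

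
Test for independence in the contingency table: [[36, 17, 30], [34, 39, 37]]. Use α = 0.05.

χ² = 5.767. df = 2, critical = 5.991. Fail to reject H₀. No evidence of dependence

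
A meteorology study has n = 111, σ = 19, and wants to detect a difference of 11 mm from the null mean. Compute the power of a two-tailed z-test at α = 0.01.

SE = σ/√n = 19/√111 = 1.803. Non-centrality λ = d/SE = 11/1.803 = 6.1. Power ≈ Φ(λ - z_{α/2}) = Φ(6.1 - 2.576) = Φ(3.524) = 1.0.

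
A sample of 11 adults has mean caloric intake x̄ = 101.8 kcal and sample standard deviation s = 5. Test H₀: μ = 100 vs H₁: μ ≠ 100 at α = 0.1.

t = (x̄ - μ₀)/(s/√n) = (101.8 - 100)/(5/√11) = 1.194. df = 10, critical t = ±1.812. Fail to reject H₀.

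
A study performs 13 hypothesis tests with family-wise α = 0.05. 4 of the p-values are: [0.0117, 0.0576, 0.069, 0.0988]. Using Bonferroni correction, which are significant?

Bonferroni α = 0.05/13 = 0.00385. None of the given p-values are significant.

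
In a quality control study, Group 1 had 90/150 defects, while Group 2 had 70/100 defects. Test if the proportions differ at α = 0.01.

p̂₁ = 0.6, p̂₂ = 0.7, pooled p̂ = 0.64. z = -1.614. Critical: ±2.576. Fail to reject H₀.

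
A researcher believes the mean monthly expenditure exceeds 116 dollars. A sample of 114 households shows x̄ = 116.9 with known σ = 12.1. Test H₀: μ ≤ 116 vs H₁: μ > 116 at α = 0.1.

z = 0.794. Critical value: 1.28. Fail to reject H₀.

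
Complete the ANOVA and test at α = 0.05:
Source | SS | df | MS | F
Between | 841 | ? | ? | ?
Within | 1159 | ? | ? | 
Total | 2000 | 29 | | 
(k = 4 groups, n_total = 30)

df_between = 3, df_within = 26. MS_between = 280.33, MS_within = 44.58. F = 6.289, F_crit ≈ 2.975. Reject H₀.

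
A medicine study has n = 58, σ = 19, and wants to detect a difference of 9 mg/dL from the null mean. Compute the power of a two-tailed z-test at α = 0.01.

SE = σ/√n = 19/√58 = 2.495. Non-centrality λ = d/SE = 9/2.495 = 3.607. Power ≈ Φ(λ - z_{α/2}) = Φ(3.607 - 2.576) = Φ(1.031) = 0.849.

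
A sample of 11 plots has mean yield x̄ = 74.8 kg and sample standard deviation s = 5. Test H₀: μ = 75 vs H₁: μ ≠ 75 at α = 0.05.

t = (x̄ - μ₀)/(s/√n) = (74.8 - 75)/(5/√11) = -0.133. df = 10, critical t = ±2.228. Fail to reject H₀.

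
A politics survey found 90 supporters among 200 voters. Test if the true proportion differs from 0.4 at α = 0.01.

p̂ = 0.45, p₀ = 0.4. z = (p̂ - p₀)/√(p₀(1-p₀)/n) = 1.443. Critical: ±2.576. Fail to reject H₀.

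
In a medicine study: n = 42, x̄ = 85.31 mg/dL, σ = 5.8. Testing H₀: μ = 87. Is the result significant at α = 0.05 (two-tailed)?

z = (85.31 - 87)/(5.8/√42) = -1.888. Since |z| ≤ 1.96, not significant at α = 0.05.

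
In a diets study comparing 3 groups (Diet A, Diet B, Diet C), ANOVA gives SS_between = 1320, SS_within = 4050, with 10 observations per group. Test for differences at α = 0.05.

df_between = 2, df_within = 27. F = MS_between/MS_within = 660.0/150.0 = 4.4. F_crit ≈ 3.354. Reject H₀. At least one mean differs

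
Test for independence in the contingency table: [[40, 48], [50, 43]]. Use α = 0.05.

χ² = 1.249. df = 1, critical = 3.841. Fail to reject H₀. No evidence of dependence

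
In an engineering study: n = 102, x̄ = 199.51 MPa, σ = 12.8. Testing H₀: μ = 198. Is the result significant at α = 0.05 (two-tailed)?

z = (199.51 - 198)/(12.8/√102) = 1.191. Since |z| ≤ 1.96, not significant at α = 0.05.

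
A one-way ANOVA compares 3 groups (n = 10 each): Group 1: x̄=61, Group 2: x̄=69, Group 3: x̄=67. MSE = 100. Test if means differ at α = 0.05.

Grand mean = 65.67. SS_between = 346.67, MS_between = 173.33. F = 1.733, F_crit ≈ 3.354. Fail to reject H₀.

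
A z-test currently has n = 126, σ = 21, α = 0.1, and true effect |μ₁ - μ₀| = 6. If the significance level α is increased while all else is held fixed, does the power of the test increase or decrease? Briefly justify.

Power increases: a larger α lowers the critical value, so more of the H₁ sampling distribution falls in the rejection region.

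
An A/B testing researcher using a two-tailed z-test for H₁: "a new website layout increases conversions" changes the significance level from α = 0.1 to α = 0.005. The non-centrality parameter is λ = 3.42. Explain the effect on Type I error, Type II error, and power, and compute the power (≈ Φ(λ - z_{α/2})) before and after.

Decreasing α from 0.1 to 0.005:
• Type I error rate decreases (α is the Type I rate by definition).
• Critical value moves from z_{α/2} = 1.645 to 2.807, so power = Φ(λ - z_{α/2}) goes from Φ(3.42 - 1.645) = 0.962 to Φ(3.42 - 2.807) = 0.73.
• Type II error rate β = 1 - power therefore increases (0.038 → 0.27).
Appropriate when false positives are costly — here, rolling out a layout that doesn't actually help — wasted engineering effort.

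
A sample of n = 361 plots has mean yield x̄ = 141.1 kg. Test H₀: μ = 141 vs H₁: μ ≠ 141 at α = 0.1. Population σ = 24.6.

z = (x̄ - μ₀)/(σ/√n) = (141.1 - 141)/(24.6/√361) = 0.077. Critical value: ±1.645. Since |0.077| ≤ 1.645, Fail to reject H₀.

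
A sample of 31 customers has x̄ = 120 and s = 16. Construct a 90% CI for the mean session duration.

CI = x̄ ± t*(s/√n) = 120 ± 1.697(16/√31) = (115.12, 124.88)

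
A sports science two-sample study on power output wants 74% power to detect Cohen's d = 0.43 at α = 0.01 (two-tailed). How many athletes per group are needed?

z_{α/2} = 2.576, z_β = Φ⁻¹(0.74) = 0.643. For small effect (d = 0.43): n per group = 2(z_{α/2} + z_β)²/d² = 2(2.576 + 0.643)²/0.43² = 112.1 → 113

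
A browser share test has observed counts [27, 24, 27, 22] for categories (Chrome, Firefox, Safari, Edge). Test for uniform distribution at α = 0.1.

Expected = 25 each. χ² = Σ(O-E)²/E = 0.72. df = 3, critical value = 6.251. Fail to reject H₀.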